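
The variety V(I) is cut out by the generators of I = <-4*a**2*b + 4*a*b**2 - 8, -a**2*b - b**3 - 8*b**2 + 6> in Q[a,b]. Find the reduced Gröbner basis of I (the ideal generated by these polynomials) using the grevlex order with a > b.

G = {b**4 + 12*b**3 + 32*b**2 + 4*a - 7*b - 32, a*b**2 + b**3 + 8*b**2 - 8, a**2 - 3/4*a*b + 1/4*b**2 + 2*b}

Buchberger's algorithm terminates because the ascending chain of leading-term ideals stabilizes.

f_1 = -4*a**2*b + 4*a*b**2 - 8, LT = a**2*b.
f_2 = -a**2*b - b**3 - 8*b**2 + 6, LT = a**2*b.

S(f_1,f_2): lcm = a**2*b. S = -a*b**2 - b**3 - 8*b**2 + 8.
  reduce S modulo (f_1, f_2):
  remainder -a*b**2 - b**3 - 8*b**2 + 8 ≠ 0; add g_3 = -a*b**2 - b**3 - 8*b**2 + 8 to the basis.

S(f_1,g_3): lcm = a**2*b**2. S = -2*a*b**3 - 8*a*b**2 + 8*a + 2*b.
  reduce S modulo (f_1, f_2, g_3):
  remainder 2*b**4 + 24*b**3 + 64*b**2 + 8*a - 14*b - 64 ≠ 0; add g_4 = 2*b**4 + 24*b**3 + 64*b**2 + 8*a - 14*b - 64 to the basis.

S(f_1,g_4): lcm = a**2*b**4. S = -a*b**5 - 12*a**2*b**3 - 32*a**2*b**2 - 4*a**3 + 7*a**2*b + 2*b**3 + 32*a**2.
  reduce S modulo (f_1, f_2, g_3, g_4):
  remainder -4*a**3 - 2*b**3 + 32*a**2 - 32*a*b - 8*b**2 + 64*b + 10 ≠ 0; add g_5 = -4*a**3 - 2*b**3 + 32*a**2 - 32*a*b - 8*b**2 + 64*b + 10 to the basis.

S(g_3,g_4): lcm = a*b**4. S = b**5 - 12*a*b**3 + 8*b**4 - 32*a*b**2 - 4*a**2 + 7*a*b - 8*b**2 + 32*a.
  reduce S modulo (f_1, f_2, g_3, g_4, g_5):
  remainder -4*a**2 + 3*a*b - b**2 - 8*b ≠ 0; add g_6 = -4*a**2 + 3*a*b - b**2 - 8*b to the basis.

The other S-polynomials (S(f_2,g_3), S(f_2,g_4), S(f_1,g_5), S(f_2,g_5), S(g_3,g_5), S(g_4,g_5), S(f_1,g_6), S(f_2,g_6), S(g_3,g_6), S(g_4,g_6), S(g_5,g_6)) all reduce to 0 modulo the current basis, so we have a Gröbner basis.
Inter-reduce: drop elements whose leading term is divisible by another's, tail-reduce, and make monic.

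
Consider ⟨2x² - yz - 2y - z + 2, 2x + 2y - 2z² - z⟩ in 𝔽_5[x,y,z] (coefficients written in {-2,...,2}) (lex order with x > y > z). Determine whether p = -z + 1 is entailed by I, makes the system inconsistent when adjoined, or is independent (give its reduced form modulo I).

First compute the reduced Gröbner basis of I by Buchberger's algorithm.
f_1 = 2x² - yz - 2y - z + 2, LT = x².
f_2 = 2x + 2y - 2z² - z, LT = x.

S(f_1,f_2): lcm = x². S = -xy + xz² - 2xz + 2yz - y + 2z + 1.
  leading term xy: subtract (2y)·f_2 from -xy + xz² - 2xz + 2yz - y + 2z + 1 → xz² - 2xz + y² - yz² - yz - y + 2z + 1
  leading term xz²: subtract (-2z²)·f_2 from xz² - 2xz + y² - yz² - yz - y + 2z + 1 → -2xz + y² - 2yz² - yz - y + z⁴ - 2z³ + 2z + 1
  leading term xz: subtract (-z)·f_2 from -2xz + y² - 2yz² - yz - y + z⁴ - 2z³ + 2z + 1 → y² - 2yz² + yz - y + z⁴ + z³ - z² + 2z + 1
  leading term y²: no divisor's leading term divides it; move y² to the remainder.
  leading term yz²: no divisor's leading term divides it; move -2yz² to the remainder.
  leading term yz: no divisor's leading term divides it; move yz to the remainder.
  leading term y: no divisor's leading term divides it; move -y to the remainder.
  leading term z⁴: no divisor's leading term divides it; move z⁴ to the remainder.
  leading term z³: no divisor's leading term divides it; move z³ to the remainder.
  leading term z²: no divisor's leading term divides it; move -z² to the remainder.
  leading term z: no divisor's leading term divides it; move 2z to the remainder.
  leading term 1: no divisor's leading term divides it; move 1 to the remainder.
  remainder y² - 2yz² + yz - y + z⁴ + z³ - z² + 2z + 1 ≠ 0; add h_3 = y² - 2yz² + yz - y + z⁴ + z³ - z² + 2z + 1 to the basis.

The other S-polynomials (S(f_1,h_3), S(f_2,h_3)) all reduce to 0 modulo the current basis, so we have a Gröbner basis.
Inter-reduce: drop elements whose leading term is divisible by another's, tail-reduce, and make monic.
Reduced Gröbner basis: {x + y - z² + 2z, y² - 2yz² + yz - y + z⁴ + z³ - z² + 2z + 1}.
Label its elements g_1 = x + y - z² + 2z, g_2 = y² - 2yz² + yz - y + z⁴ + z³ - z² + 2z + 1.

Reduce p = -z + 1 modulo G:
  leading term z: no divisor's leading term divides it; move -z to the remainder.
  leading term 1: no divisor's leading term divides it; move 1 to the remainder.
  normal form = -z + 1.
The normal form is nonzero, so p ∉ I. Since p minus its normal form lies in I, I + (p) = I + (r) where r = -z + 1; decide whether this ideal is the whole ring.
Run Buchberger on G together with r (pairs among the g_i already reduce to 0 since G is a Gröbner basis):
g_1 = x + y - z² + 2z, LT = x.
g_2 = y² - 2yz² + yz - y + z⁴ + z³ - z² + 2z + 1, LT = y².
r = -z + 1, LT = z.

The S-polynomials (S(g_1,g_2), S(g_1,r), S(g_2,r)) all reduce to 0 modulo the current basis, so we have a Gröbner basis.
Inter-reduce: drop elements whose leading term is divisible by another's, tail-reduce, and make monic.
Reduced Gröbner basis: {x + y + 1, y² - 2y - 1, z - 1}.
The reduced Gröbner basis of I + (p) is {x + y + 1, y² - 2y - 1, z - 1} ≠ {1}, a proper ideal, so the enlarged system stays consistent: p is independent of I, with normal form -z + 1.

-z + 1 is independent of I; its normal form modulo I is -z + 1.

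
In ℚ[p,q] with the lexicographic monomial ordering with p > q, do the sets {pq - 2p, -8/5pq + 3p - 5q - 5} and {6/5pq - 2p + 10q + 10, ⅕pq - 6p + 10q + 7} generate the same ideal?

No, the ideals differ.

Equality of ideals is decidable: compute both reduced Gröbner bases (unique for the ordering) and check whether they agree.
Buchberger on the first generating set:
f_1 = pq - 2p, LT = pq.
f_2 = -8/5pq + 3p - 5q - 5, LT = pq.

S(f_1,f_2): lcm = pq. S = -⅛p - 25/8q - 25/8.
  reduce S modulo (f_1, f_2):
  remainder -⅛p - 25/8q - 25/8 ≠ 0; add g_3 = -⅛p - 25/8q - 25/8 to the basis.

S(f_1,g_3): lcm = pq. S = -2p - 25q² - 25q.
  reduce S modulo (f_1, f_2, g_3):
  remainder -25q² + 25q + 50 ≠ 0; add g_4 = -25q² + 25q + 50 to the basis.

The other S-polynomials (S(f_2,g_3), S(f_1,g_4), S(f_2,g_4), S(g_3,g_4)) all reduce to 0 modulo the current basis, so we have a Gröbner basis.
Inter-reduce: drop elements whose leading term is divisible by another's, tail-reduce, and make monic.
Reduced Gröbner basis: {p + 25q + 25, q² - q - 2}.

Buchberger on the second generating set:
h_1 = 6/5pq - 2p + 10q + 10, LT = pq.
h_2 = ⅕pq - 6p + 10q + 7, LT = pq.

S(h_1,h_2): lcm = pq. S = 85/3p - 125/3q - 80/3.
  reduce S modulo (h_1, h_2):
  remainder 85/3p - 125/3q - 80/3 ≠ 0; add k_3 = 85/3p - 125/3q - 80/3 to the basis.

S(h_1,k_3): lcm = pq. S = -5/3p + 25/17q² + 473/51q + 25/3.
  reduce S modulo (h_1, h_2, k_3):
  remainder 25/17q² + 116/17q + 115/17 ≠ 0; add k_4 = 25/17q² + 116/17q + 115/17 to the basis.

The other S-polynomials (S(h_2,k_3), S(h_1,k_4), S(h_2,k_4), S(k_3,k_4)) all reduce to 0 modulo the current basis, so we have a Gröbner basis.
Inter-reduce: drop elements whose leading term is divisible by another's, tail-reduce, and make monic.
Reduced Gröbner basis: {p - 25/17q - 16/17, q² + 116/25q + 23/5}.

These differ, so the ideals are not equal.
The same test decides containment: I ⊆ J iff every generator of I reduces to 0 modulo a Gröbner basis of J.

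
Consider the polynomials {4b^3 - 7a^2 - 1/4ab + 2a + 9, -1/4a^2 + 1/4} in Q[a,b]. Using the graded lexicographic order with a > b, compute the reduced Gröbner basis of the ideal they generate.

G = {b^3 - 1/16ab + 1/2a + 1/2, a^2 - 1}

f_1 = 4b^3 - 7a^2 - 1/4ab + 2a + 9, LT = b^3.
f_2 = -1/4a^2 + 1/4, LT = a^2.

The S-polynomials (S(f_1,f_2)) all reduce to 0 modulo the current basis, so we have a Gröbner basis.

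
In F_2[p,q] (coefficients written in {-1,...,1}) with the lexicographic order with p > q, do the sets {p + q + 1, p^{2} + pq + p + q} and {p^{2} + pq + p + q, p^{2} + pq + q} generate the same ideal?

No, the ideals differ.

For a fixed monomial order, each ideal has a unique reduced Gröbner basis; comparing bases decides equality.
Buchberger on the first generating set:
f_1 = p + q + 1, LT = p.
f_2 = p^{2} + pq + p + q, LT = p^{2}.

S(f_1,f_2): lcm = p^{2}. S = q.
  leading term q: no divisor's leading term divides it; move q to the remainder.
  remainder q ≠ 0; add g_3 = q to the basis.

The other S-polynomials (S(f_1,g_3), S(f_2,g_3)) all reduce to 0 modulo the current basis, so we have a Gröbner basis.
Inter-reduce: drop elements whose leading term is divisible by another's, tail-reduce, and make monic.
Reduced Gröbner basis: {p + 1, q}.

Buchberger on the second generating set:
h_1 = p^{2} + pq + p + q, LT = p^{2}.
h_2 = p^{2} + pq + q, LT = p^{2}.

S(h_1,h_2): lcm = p^{2}. S = p.
  leading term p: no divisor's leading term divides it; move p to the remainder.
  remainder p ≠ 0; add k_3 = p to the basis.

S(h_1,k_3): lcm = p^{2}. S = pq + p + q.
  leading term pq: subtract (q)·k_3 from pq + p + q → p + q
  leading term p: subtract (1)·k_3 from p + q → q
  leading term q: no divisor's leading term divides it; move q to the remainder.
  remainder q ≠ 0; add k_4 = q to the basis.

The other S-polynomials (S(h_2,k_3), S(h_1,k_4), S(h_2,k_4), S(k_3,k_4)) all reduce to 0 modulo the current basis, so we have a Gröbner basis.
Inter-reduce: drop elements whose leading term is divisible by another's, tail-reduce, and make monic.
Reduced Gröbner basis: {p, q}.

Since the reduced bases disagree, the two ideals are not the same.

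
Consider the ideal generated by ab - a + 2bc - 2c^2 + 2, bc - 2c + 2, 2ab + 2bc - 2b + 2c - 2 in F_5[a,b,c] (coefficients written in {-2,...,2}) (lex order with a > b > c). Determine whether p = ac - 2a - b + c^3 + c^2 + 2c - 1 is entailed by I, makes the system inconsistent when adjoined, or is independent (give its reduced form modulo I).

Adjoining ac - 2a - b + c^3 + c^2 + 2c - 1 makes the ideal the whole ring: the system is inconsistent.

First compute the reduced Gröbner basis of I by Buchberger's algorithm.
f_1 = ab - a + 2bc - 2c^2 + 2, LT = ab.
f_2 = bc - 2c + 2, LT = bc.
f_3 = 2ab + 2bc - 2b + 2c - 2, LT = ab.

S(f_1,f_2): lcm = abc. S = ac - 2a + 2bc^2 - 2c^3 + 2c.
  reduce S modulo (f_1, f_2, f_3):
  remainder ac - 2a - 2c^3 - c^2 - 2c ≠ 0; add h_4 = ac - 2a - 2c^3 - c^2 - 2c to the basis.

S(f_1,f_3): lcm = ab. S = -a + bc + b - 2c^2 - c - 2.
  reduce S modulo (f_1, f_2, f_3, h_4):
  remainder -a + b - 2c^2 + c + 1 ≠ 0; add h_5 = -a + b - 2c^2 + c + 1 to the basis.

S(f_2,f_3): lcm = abc. S = -2ac + 2a - bc^2 + bc - c^2 + c.
  reduce S modulo (f_1, f_2, f_3, h_4, h_5):
  remainder -2b + c^3 - c^2 - c + 1 ≠ 0; add h_6 = -2b + c^3 - c^2 - c + 1 to the basis.

S(f_1,h_6): lcm = ab. S = -2ac^3 + 2ac^2 + 2ac + 2a + 2bc - 2c^2 + 2.
  reduce S modulo (f_1, f_2, f_3, h_4, h_5, h_6):
  remainder c^5 - c^4 - c^3 + 2c^2 - c ≠ 0; add h_7 = c^5 - c^4 - c^3 + 2c^2 - c to the basis.

S(f_2,h_6): lcm = bc. S = -2c^4 + 2c^3 + 2c^2 + c + 2.
  reduce S modulo (f_1, f_2, f_3, h_4, h_5, h_6, h_7):
  remainder -2c^4 + 2c^3 + 2c^2 + c + 2 ≠ 0; add h_8 = -2c^4 + 2c^3 + 2c^2 + c + 2 to the basis.

The other S-polynomials (S(f_1,h_4), S(f_2,h_4), S(f_3,h_4), S(f_1,h_5), S(f_2,h_5), S(f_3,h_5), S(h_4,h_5), S(f_3,h_6), S(h_4,h_6), S(h_5,h_6), S(f_1,h_7), S(f_2,h_7), S(f_3,h_7), S(h_4,h_7), S(h_5,h_7), S(h_6,h_7), S(f_1,h_8), S(f_2,h_8), S(f_3,h_8), S(h_4,h_8), S(h_5,h_8), S(h_6,h_8), S(h_7,h_8)) all reduce to 0 modulo the current basis, so we have a Gröbner basis.
Inter-reduce: drop elements whose leading term is divisible by another's, tail-reduce, and make monic.
Reduced Gröbner basis: {a + 2c^3 + 2c + 1, b + 2c^3 - 2c^2 - 2c + 2, c^4 - c^3 - c^2 + 2c - 1}.
Label its elements g_1 = a + 2c^3 + 2c + 1, g_2 = b + 2c^3 - 2c^2 - 2c + 2, g_3 = c^4 - c^3 - c^2 + 2c - 1.

Reduce p = ac - 2a - b + c^3 + c^2 + 2c - 1 modulo G:
  leading term ac: subtract (c)·g_1 from ac - 2a - b + c^3 + c^2 + 2c - 1 → -2a - b - 2c^4 + c^3 - c^2 + c - 1
  leading term a: subtract (-2)·g_1 from -2a - b - 2c^4 + c^3 - c^2 + c - 1 → -b - 2c^4 - c^2 + 1
  leading term b: subtract (-1)·g_2 from -b - 2c^4 - c^2 + 1 → -2c^4 + 2c^3 + 2c^2 - 2c - 2
  leading term c^4: subtract (-2)·g_3 from -2c^4 + 2c^3 + 2c^2 - 2c - 2 → 2c + 1
  leading term c: no divisor's leading term divides it; move 2c to the remainder.
  leading term 1: no divisor's leading term divides it; move 1 to the remainder.
  normal form = 2c + 1.
The normal form is nonzero, so p ∉ I. Since p minus its normal form lies in I, I + (p) = I + (r) where r = 2c + 1; decide whether this ideal is the whole ring.
Run Buchberger on G together with r (pairs among the g_i already reduce to 0 since G is a Gröbner basis):
g_1 = a + 2c^3 + 2c + 1, LT = a.
g_2 = b + 2c^3 - 2c^2 - 2c + 2, LT = b.
g_3 = c^4 - c^3 - c^2 + 2c - 1, LT = c^4.
r = 2c + 1, LT = c.

S(g_3,r): lcm = c^4. S = c^3 - c^2 + 2c - 1.
  reduce S modulo (g_1, g_2, g_3, r):
  remainder 2 ≠ 0; add m_5 = 2 to the basis.

The other S-polynomials (S(g_1,g_2), S(g_1,g_3), S(g_1,r), S(g_2,g_3), S(g_2,r), S(g_1,m_5), S(g_2,m_5), S(g_3,m_5), S(r,m_5)) all reduce to 0 modulo the current basis, so we have a Gröbner basis.
Inter-reduce: drop elements whose leading term is divisible by another's, tail-reduce, and make monic.
Reduced Gröbner basis: {1}.
The reduced Gröbner basis of I + (p) is {1}: the ideal is the whole ring, so the enlarged system has no common solution — adjoining p is inconsistent.

Ideal membership is decidable via reduction modulo a Gröbner basis.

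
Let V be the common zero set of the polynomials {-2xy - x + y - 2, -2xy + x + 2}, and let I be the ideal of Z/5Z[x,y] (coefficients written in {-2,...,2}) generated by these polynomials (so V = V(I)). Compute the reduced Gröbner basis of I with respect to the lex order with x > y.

Buchberger's algorithm terminates because the ascending chain of leading-term ideals stabilizes.

f_1 = -2xy - x + y - 2, LT = xy.
f_2 = -2xy + x + 2, LT = xy.

S(f_1,f_2): lcm = xy. S = x + 2y + 2.
  leading term x: no divisor's leading term divides it; move x to the remainder.
  leading term y: no divisor's leading term divides it; move 2y to the remainder.
  leading term 1: no divisor's leading term divides it; move 2 to the remainder.
  remainder x + 2y + 2 ≠ 0; add g_3 = x + 2y + 2 to the basis.

S(f_1,g_3): lcm = xy. S = -2x - 2y^2 + 1.
  leading term x: subtract (-2)·g_3 from -2x - 2y^2 + 1 → -2y^2 - y
  leading term y^2: no divisor's leading term divides it; move -2y^2 to the remainder.
  leading term y: no divisor's leading term divides it; move -y to the remainder.
  remainder -2y^2 - y ≠ 0; add g_4 = -2y^2 - y to the basis.

S(f_2,g_3): lcm = xy. S = 2x - 2y^2 - 2y - 1.
  leading term x: subtract (2)·g_3 from 2x - 2y^2 - 2y - 1 → -2y^2 - y
  leading term y^2: subtract (1)·g_4 from -2y^2 - y → 0
  remainder 0.

S(f_1,g_4): lcm = xy^2. S = 2y^2 + y.
  leading term y^2: subtract (-1)·g_4 from 2y^2 + y → 0
  remainder 0.

S(f_2,g_4): lcm = xy^2. S = -xy - y.
  leading term xy: subtract (-2)·f_1 from -xy - y → -2x + y + 1
  leading term x: subtract (-2)·g_3 from -2x + y + 1 → 0
  remainder 0.

S(g_3,g_4): leading monomials are coprime, so the S-polynomial reduces to 0 (Buchberger's first criterion).
Every S-polynomial of the final basis reduces to 0, so we have a Gröbner basis.
Inter-reduce: drop elements whose leading term is divisible by another's, tail-reduce, and make monic.

G = {x + 2y + 2, y^2 - 2y}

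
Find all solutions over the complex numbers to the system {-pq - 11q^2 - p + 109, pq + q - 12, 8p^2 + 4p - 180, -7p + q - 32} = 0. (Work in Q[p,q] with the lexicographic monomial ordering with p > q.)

Compute a lex Gröbner basis by Buchberger's algorithm.
f_1 = -pq - p - 11q^2 + 109, LT = pq.
f_2 = pq + q - 12, LT = pq.
f_3 = 8p^2 + 4p - 180, LT = p^2.
f_4 = -7p + q - 32, LT = p.

S(f_1,f_2): lcm = pq. S = p + 11q^2 - q - 97.
  leading term p: subtract (-1/7)·f_4 from p + 11q^2 - q - 97 → 11q^2 - 6/7q - 711/7
  leading term q^2: no divisor's leading term divides it; move 11q^2 to the remainder.
  leading term q: no divisor's leading term divides it; move -6/7q to the remainder.
  leading term 1: no divisor's leading term divides it; move -711/7 to the remainder.
  remainder 11q^2 - 6/7q - 711/7 ≠ 0; add h_5 = 11q^2 - 6/7q - 711/7 to the basis.

S(f_1,f_3): lcm = p^2q. S = p^2 + 11pq^2 - 1/2pq - 109p + 45/2q.
  leading term p^2: subtract (1/8)·f_3 from p^2 + 11pq^2 - 1/2pq - 109p + 45/2q → 11pq^2 - 1/2pq - 219/2p + 45/2q + 45/2
  leading term pq^2: subtract (-11q)·f_1 from 11pq^2 - 1/2pq - 219/2p + 45/2q + 45/2 → -23/2pq - 219/2p - 121q^3 + 2443/2q + 45/2
  leading term pq: subtract (23/2)·f_1 from -23/2pq - 219/2p - 121q^3 + 2443/2q + 45/2 → -98p - 121q^3 + 253/2q^2 + 2443/2q - 1231
  leading term p: subtract (14)·f_4 from -98p - 121q^3 + 253/2q^2 + 2443/2q - 1231 → -121q^3 + 253/2q^2 + 2415/2q - 783
  leading term q^3: subtract (-11q)·h_5 from -121q^3 + 253/2q^2 + 2415/2q - 783 → 1639/14q^2 + 1263/14q - 783
  leading term q^2: subtract (149/14)·h_5 from 1639/14q^2 + 1263/14q - 783 → 9735/98q + 29205/98
  leading term q: no divisor's leading term divides it; move 9735/98q to the remainder.
  leading term 1: no divisor's leading term divides it; move 29205/98 to the remainder.
  remainder 9735/98q + 29205/98 ≠ 0; add h_6 = 9735/98q + 29205/98 to the basis.

The other S-polynomials (S(f_1,f_4), S(f_2,f_3), S(f_2,f_4), S(f_3,f_4), S(f_1,h_5), S(f_2,h_5), S(f_3,h_5), S(f_4,h_5), S(f_1,h_6), S(f_2,h_6), S(f_3,h_6), S(f_4,h_6), S(h_5,h_6)) all reduce to 0 modulo the current basis, so we have a Gröbner basis.
Inter-reduce: drop elements whose leading term is divisible by another's, tail-reduce, and make monic.
Reduced Gröbner basis: {p + 5, q + 3}.

The lex basis is triangular: the last element involves only q. Solving q + 3 = 0 gives q ∈ {-3}; substituting each value into the earlier elements determines the remaining variables.
  q = -3: the earlier basis element becomes p + 5 = 0, giving p = -5 — point (-5, -3).
Check: every point annihilates each of the original generators.

{(-5, -3)}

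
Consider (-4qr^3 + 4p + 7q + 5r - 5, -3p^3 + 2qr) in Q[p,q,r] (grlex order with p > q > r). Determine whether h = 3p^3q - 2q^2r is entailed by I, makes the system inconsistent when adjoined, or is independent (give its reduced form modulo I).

3p^3q - 2q^2r lies in I (it reduces to 0).

First compute the reduced Gröbner basis of I by Buchberger's algorithm.
f_1 = -4qr^3 + 4p + 7q + 5r - 5, LT = qr^3.
f_2 = -3p^3 + 2qr, LT = p^3.

The S-polynomials (S(f_1,f_2)) all reduce to 0 modulo the current basis, so we have a Gröbner basis.
Inter-reduce: drop elements whose leading term is divisible by another's, tail-reduce, and make monic.
Reduced Gröbner basis: {qr^3 - p - 7/4q - 5/4r + 5/4, p^3 - 2/3qr}.
Label its elements g_1 = qr^3 - p - 7/4q - 5/4r + 5/4, g_2 = p^3 - 2/3qr.

Reduce h = 3p^3q - 2q^2r modulo G:
  leading term p^3q: subtract (3q)·g_2 from 3p^3q - 2q^2r → 0
  normal form = 0.
Since the normal form is 0, h ∈ I.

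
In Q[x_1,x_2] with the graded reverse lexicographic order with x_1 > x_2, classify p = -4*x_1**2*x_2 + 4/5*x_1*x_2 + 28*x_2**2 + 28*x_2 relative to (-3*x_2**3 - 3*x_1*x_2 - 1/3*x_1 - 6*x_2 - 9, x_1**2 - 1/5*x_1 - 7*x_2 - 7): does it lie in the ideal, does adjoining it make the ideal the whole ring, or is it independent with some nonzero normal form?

-4*x_1**2*x_2 + 4/5*x_1*x_2 + 28*x_2**2 + 28*x_2 lies in I (it reduces to 0).

First compute the reduced Gröbner basis of I by Buchberger's algorithm.
f_1 = -3*x_2**3 - 3*x_1*x_2 - 1/3*x_1 - 6*x_2 - 9, LT = x_2**3.
f_2 = x_1**2 - 1/5*x_1 - 7*x_2 - 7, LT = x_1**2.

The S-polynomials (S(f_1,f_2)) all reduce to 0 modulo the current basis, so we have a Gröbner basis.
Inter-reduce: drop elements whose leading term is divisible by another's, tail-reduce, and make monic.
Reduced Gröbner basis: {x_2**3 + x_1*x_2 + 1/9*x_1 + 2*x_2 + 3, x_1**2 - 1/5*x_1 - 7*x_2 - 7}.
Label its elements g_1 = x_2**3 + x_1*x_2 + 1/9*x_1 + 2*x_2 + 3, g_2 = x_1**2 - 1/5*x_1 - 7*x_2 - 7.

Reduce p = -4*x_1**2*x_2 + 4/5*x_1*x_2 + 28*x_2**2 + 28*x_2 modulo G:
  leading term x_1**2*x_2: subtract (-4*x_2)·g_2 from -4*x_1**2*x_2 + 4/5*x_1*x_2 + 28*x_2**2 + 28*x_2 → 0
  normal form = 0.
Since the normal form is 0, p ∈ I.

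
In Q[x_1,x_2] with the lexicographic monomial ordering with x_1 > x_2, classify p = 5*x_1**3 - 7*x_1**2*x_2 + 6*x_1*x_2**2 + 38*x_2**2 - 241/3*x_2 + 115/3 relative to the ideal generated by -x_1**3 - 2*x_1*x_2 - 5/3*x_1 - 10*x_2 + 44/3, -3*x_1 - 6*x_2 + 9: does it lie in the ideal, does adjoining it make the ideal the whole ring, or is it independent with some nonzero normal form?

First compute the reduced Gröbner basis of I by Buchberger's algorithm.
f_1 = -x_1**3 - 2*x_1*x_2 - 5/3*x_1 - 10*x_2 + 44/3, LT = x_1**3.
f_2 = -3*x_1 - 6*x_2 + 9, LT = x_1.

S(f_1,f_2): lcm = x_1**3. S = -2*x_1**2*x_2 + 3*x_1**2 + 2*x_1*x_2 + 5/3*x_1 + 10*x_2 - 44/3.
  reduce S modulo (f_1, f_2):
  remainder -8*x_2**3 + 32*x_2**2 - 124/3*x_2 + 52/3 ≠ 0; add h_3 = -8*x_2**3 + 32*x_2**2 - 124/3*x_2 + 52/3 to the basis.

The other S-polynomials (S(f_1,h_3), S(f_2,h_3)) all reduce to 0 modulo the current basis, so we have a Gröbner basis.
Inter-reduce: drop elements whose leading term is divisible by another's, tail-reduce, and make monic.
Reduced Gröbner basis: {x_1 + 2*x_2 - 3, x_2**3 - 4*x_2**2 + 31/6*x_2 - 13/6}.
Label its elements g_1 = x_1 + 2*x_2 - 3, g_2 = x_2**3 - 4*x_2**2 + 31/6*x_2 - 13/6.

Reduce p = 5*x_1**3 - 7*x_1**2*x_2 + 6*x_1*x_2**2 + 38*x_2**2 - 241/3*x_2 + 115/3 modulo G:
  leading term x_1**3: subtract (5*x_1**2)·g_1 from 5*x_1**3 - 7*x_1**2*x_2 + 6*x_1*x_2**2 + 38*x_2**2 - 241/3*x_2 + 115/3 → -17*x_1**2*x_2 + 15*x_1**2 + 6*x_1*x_2**2 + 38*x_2**2 - 241/3*x_2 + 115/3
  leading term x_1**2*x_2: subtract (-17*x_1*x_2)·g_1 from -17*x_1**2*x_2 + 15*x_1**2 + 6*x_1*x_2**2 + 38*x_2**2 - 241/3*x_2 + 115/3 → 15*x_1**2 + 40*x_1*x_2**2 - 51*x_1*x_2 + 38*x_2**2 - 241/3*x_2 + 115/3
  leading term x_1**2: subtract (15*x_1)·g_1 from 15*x_1**2 + 40*x_1*x_2**2 - 51*x_1*x_2 + 38*x_2**2 - 241/3*x_2 + 115/3 → 40*x_1*x_2**2 - 81*x_1*x_2 + 45*x_1 + 38*x_2**2 - 241/3*x_2 + 115/3
  leading term x_1*x_2**2: subtract (40*x_2**2)·g_1 from 40*x_1*x_2**2 - 81*x_1*x_2 + 45*x_1 + 38*x_2**2 - 241/3*x_2 + 115/3 → -81*x_1*x_2 + 45*x_1 - 80*x_2**3 + 158*x_2**2 - 241/3*x_2 + 115/3
  leading term x_1*x_2: subtract (-81*x_2)·g_1 from -81*x_1*x_2 + 45*x_1 - 80*x_2**3 + 158*x_2**2 - 241/3*x_2 + 115/3 → 45*x_1 - 80*x_2**3 + 320*x_2**2 - 970/3*x_2 + 115/3
  leading term x_1: subtract (45)·g_1 from 45*x_1 - 80*x_2**3 + 320*x_2**2 - 970/3*x_2 + 115/3 → -80*x_2**3 + 320*x_2**2 - 1240/3*x_2 + 520/3
  leading term x_2**3: subtract (-80)·g_2 from -80*x_2**3 + 320*x_2**2 - 1240/3*x_2 + 520/3 → 0
  normal form = 0.
Since the normal form is 0, p ∈ I.

5*x_1**3 - 7*x_1**2*x_2 + 6*x_1*x_2**2 + 38*x_2**2 - 241/3*x_2 + 115/3 lies in I (it reduces to 0).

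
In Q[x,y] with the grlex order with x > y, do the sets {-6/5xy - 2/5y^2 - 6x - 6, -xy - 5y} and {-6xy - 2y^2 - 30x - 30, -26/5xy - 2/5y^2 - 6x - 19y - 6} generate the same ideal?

For a fixed monomial order, each ideal has a unique reduced Gröbner basis; comparing bases decides equality.
Buchberger on the first generating set:
f_1 = -6/5xy - 2/5y^2 - 6x - 6, LT = xy.
f_2 = -xy - 5y, LT = xy.

S(f_1,f_2): lcm = xy. S = 1/3y^2 + 5x - 5y + 5.
  leading term y^2: no divisor's leading term divides it; move 1/3y^2 to the remainder.
  leading term x: no divisor's leading term divides it; move 5x to the remainder.
  leading term y: no divisor's leading term divides it; move -5y to the remainder.
  leading term 1: no divisor's leading term divides it; move 5 to the remainder.
  remainder 1/3y^2 + 5x - 5y + 5 ≠ 0; add g_3 = 1/3y^2 + 5x - 5y + 5 to the basis.

S(f_1,g_3): lcm = xy^2. S = 1/3y^3 - 15x^2 + 20xy - 15x + 5y.
  leading term y^3: subtract (y)·g_3 from 1/3y^3 - 15x^2 + 20xy - 15x + 5y → -15x^2 + 15xy + 5y^2 - 15x
  leading term x^2: no divisor's leading term divides it; move -15x^2 to the remainder.
  leading term xy: subtract (-25/2)·f_1 from 15xy + 5y^2 - 15x → -90x - 75
  leading term x: no divisor's leading term divides it; move -90x to the remainder.
  leading term 1: no divisor's leading term divides it; move -75 to the remainder.
  remainder -15x^2 - 90x - 75 ≠ 0; add g_4 = -15x^2 - 90x - 75 to the basis.

The other S-polynomials (S(f_2,g_3), S(f_1,g_4), S(f_2,g_4), S(g_3,g_4)) all reduce to 0 modulo the current basis, so we have a Gröbner basis.
Inter-reduce: drop elements whose leading term is divisible by another's, tail-reduce, and make monic.
Reduced Gröbner basis: {x^2 + 6x + 5, xy + 5y, y^2 + 15x - 15y + 15}.

Buchberger on the second generating set:
h_1 = -6xy - 2y^2 - 30x - 30, LT = xy.
h_2 = -26/5xy - 2/5y^2 - 6x - 19y - 6, LT = xy.

S(h_1,h_2): lcm = xy. S = 10/39y^2 + 50/13x - 95/26y + 50/13.
  leading term y^2: no divisor's leading term divides it; move 10/39y^2 to the remainder.
  leading term x: no divisor's leading term divides it; move 50/13x to the remainder.
  leading term y: no divisor's leading term divides it; move -95/26y to the remainder.
  leading term 1: no divisor's leading term divides it; move 50/13 to the remainder.
  remainder 10/39y^2 + 50/13x - 95/26y + 50/13 ≠ 0; add k_3 = 10/39y^2 + 50/13x - 95/26y + 50/13 to the basis.

S(h_1,k_3): lcm = xy^2. S = 1/3y^3 - 15x^2 + 77/4xy - 15x + 5y.
  leading term y^3: subtract (13/10y)·k_3 from 1/3y^3 - 15x^2 + 77/4xy - 15x + 5y → -15x^2 + 57/4xy + 19/4y^2 - 15x
  leading term x^2: no divisor's leading term divides it; move -15x^2 to the remainder.
  leading term xy: subtract (-19/8)·h_1 from 57/4xy + 19/4y^2 - 15x → -345/4x - 285/4
  leading term x: no divisor's leading term divides it; move -345/4x to the remainder.
  leading term 1: no divisor's leading term divides it; move -285/4 to the remainder.
  remainder -15x^2 - 345/4x - 285/4 ≠ 0; add k_4 = -15x^2 - 345/4x - 285/4 to the basis.

The other S-polynomials (S(h_2,k_3), S(h_1,k_4), S(h_2,k_4), S(k_3,k_4)) all reduce to 0 modulo the current basis, so we have a Gröbner basis.
Inter-reduce: drop elements whose leading term is divisible by another's, tail-reduce, and make monic.
Reduced Gröbner basis: {x^2 + 23/4x + 19/4, xy + 19/4y, y^2 + 15x - 57/4y + 15}.

The bases are distinct; the ideals are different.

No, the ideals differ.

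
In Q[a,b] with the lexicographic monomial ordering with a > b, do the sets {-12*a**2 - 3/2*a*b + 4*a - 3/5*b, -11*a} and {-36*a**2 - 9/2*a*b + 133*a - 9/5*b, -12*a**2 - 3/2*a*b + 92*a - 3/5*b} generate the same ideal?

Yes, the ideals are equal.

Since reduced Gröbner bases are canonical representatives of ideals under a given ordering, it suffices to compute and compare them.
Buchberger on the first generating set:
f_1 = -12*a**2 - 3/2*a*b + 4*a - 3/5*b, LT = a**2.
f_2 = -11*a, LT = a.

S(f_1,f_2): lcm = a**2. S = 1/8*a*b - 1/3*a + 1/20*b.
  leading term a*b: subtract (-1/88*b)·f_2 from 1/8*a*b - 1/3*a + 1/20*b → -1/3*a + 1/20*b
  leading term a: subtract (1/33)·f_2 from -1/3*a + 1/20*b → 1/20*b
  leading term b: no divisor's leading term divides it; move 1/20*b to the remainder.
  remainder 1/20*b ≠ 0; add g_3 = 1/20*b to the basis.

The other S-polynomials (S(f_1,g_3), S(f_2,g_3)) all reduce to 0 modulo the current basis, so we have a Gröbner basis.
Inter-reduce: drop elements whose leading term is divisible by another's, tail-reduce, and make monic.
Reduced Gröbner basis: {a, b}.

Buchberger on the second generating set:
h_1 = -36*a**2 - 9/2*a*b + 133*a - 9/5*b, LT = a**2.
h_2 = -12*a**2 - 3/2*a*b + 92*a - 3/5*b, LT = a**2.

S(h_1,h_2): lcm = a**2. S = 143/36*a.
  leading term a: no divisor's leading term divides it; move 143/36*a to the remainder.
  remainder 143/36*a ≠ 0; add k_3 = 143/36*a to the basis.

S(h_1,k_3): lcm = a**2. S = 1/8*a*b - 133/36*a + 1/20*b.
  leading term a*b: subtract (9/286*b)·k_3 from 1/8*a*b - 133/36*a + 1/20*b → -133/36*a + 1/20*b
  leading term a: subtract (-133/143)·k_3 from -133/36*a + 1/20*b → 1/20*b
  leading term b: no divisor's leading term divides it; move 1/20*b to the remainder.
  remainder 1/20*b ≠ 0; add k_4 = 1/20*b to the basis.

The other S-polynomials (S(h_2,k_3), S(h_1,k_4), S(h_2,k_4), S(k_3,k_4)) all reduce to 0 modulo the current basis, so we have a Gröbner basis.
Inter-reduce: drop elements whose leading term is divisible by another's, tail-reduce, and make monic.
Reduced Gröbner basis: {a, b}.

Same reduced basis, so the two generating sets span the same ideal.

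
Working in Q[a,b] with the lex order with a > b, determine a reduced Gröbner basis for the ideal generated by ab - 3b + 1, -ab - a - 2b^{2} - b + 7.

G = {a + 2b^{2} + 4b - 8, b^{3} + 2b^{2} - \tfrac{5}{2}b - \tfrac{1}{2}}

f_1 = ab - 3b + 1, LT = ab.
f_2 = -ab - a - 2b^{2} - b + 7, LT = ab.

S(f_1,f_2): lcm = ab. S = -a - 2b^{2} - 4b + 8.
  reduce S modulo (f_1, f_2):
  remainder -a - 2b^{2} - 4b + 8 ≠ 0; add g_3 = -a - 2b^{2} - 4b + 8 to the basis.

S(f_1,g_3): lcm = ab. S = -2b^{3} - 4b^{2} + 5b + 1.
  reduce S modulo (f_1, f_2, g_3):
  remainder -2b^{3} - 4b^{2} + 5b + 1 ≠ 0; add g_4 = -2b^{3} - 4b^{2} + 5b + 1 to the basis.

The other S-polynomials (S(f_2,g_3), S(f_1,g_4), S(f_2,g_4), S(g_3,g_4)) all reduce to 0 modulo the current basis, so we have a Gröbner basis.
Inter-reduce: drop elements whose leading term is divisible by another's, tail-reduce, and make monic.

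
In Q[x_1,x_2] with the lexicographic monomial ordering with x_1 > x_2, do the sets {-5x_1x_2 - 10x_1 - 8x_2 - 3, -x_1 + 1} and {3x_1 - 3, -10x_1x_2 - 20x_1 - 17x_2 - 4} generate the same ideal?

Since reduced Gröbner bases are canonical representatives of ideals under a given ordering, it suffices to compute and compare them.
Buchberger on the first generating set:
f_1 = -5x_1x_2 - 10x_1 - 8x_2 - 3, LT = x_1x_2.
f_2 = -x_1 + 1, LT = x_1.

S(f_1,f_2): lcm = x_1x_2. S = 2x_1 + 13/5x_2 + 3/5.
  reduce S modulo (f_1, f_2):
  remainder 13/5x_2 + 13/5 ≠ 0; add g_3 = 13/5x_2 + 13/5 to the basis.

The other S-polynomials (S(f_1,g_3), S(f_2,g_3)) all reduce to 0 modulo the current basis, so we have a Gröbner basis.
Inter-reduce: drop elements whose leading term is divisible by another's, tail-reduce, and make monic.
Reduced Gröbner basis: {x_1 - 1, x_2 + 1}.

Buchberger on the second generating set:
h_1 = 3x_1 - 3, LT = x_1.
h_2 = -10x_1x_2 - 20x_1 - 17x_2 - 4, LT = x_1x_2.

S(h_1,h_2): lcm = x_1x_2. S = -2x_1 - 27/10x_2 - 2/5.
  reduce S modulo (h_1, h_2):
  remainder -27/10x_2 - 12/5 ≠ 0; add k_3 = -27/10x_2 - 12/5 to the basis.

The other S-polynomials (S(h_1,k_3), S(h_2,k_3)) all reduce to 0 modulo the current basis, so we have a Gröbner basis.
Inter-reduce: drop elements whose leading term is divisible by another's, tail-reduce, and make monic.
Reduced Gröbner basis: {x_1 - 1, x_2 + 8/9}.

The bases are distinct; the ideals are different.

No, the ideals differ.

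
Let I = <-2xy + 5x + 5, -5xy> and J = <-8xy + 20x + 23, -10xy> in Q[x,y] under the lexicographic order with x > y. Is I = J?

For a fixed monomial order, each ideal has a unique reduced Gröbner basis; comparing bases decides equality.
Buchberger on the first generating set:
f_1 = -2xy + 5x + 5, LT = xy.
f_2 = -5xy, LT = xy.

S(f_1,f_2): lcm = xy. S = -5/2x - 5/2.
  reduce S modulo (f_1, f_2):
  remainder -5/2x - 5/2 ≠ 0; add g_3 = -5/2x - 5/2 to the basis.

S(f_1,g_3): lcm = xy. S = -5/2x - y - 5/2.
  reduce S modulo (f_1, f_2, g_3):
  remainder -y ≠ 0; add g_4 = -y to the basis.

The other S-polynomials (S(f_2,g_3), S(f_1,g_4), S(f_2,g_4), S(g_3,g_4)) all reduce to 0 modulo the current basis, so we have a Gröbner basis.
Inter-reduce: drop elements whose leading term is divisible by another's, tail-reduce, and make monic.
Reduced Gröbner basis: {x + 1, y}.

Buchberger on the second generating set:
h_1 = -8xy + 20x + 23, LT = xy.
h_2 = -10xy, LT = xy.

S(h_1,h_2): lcm = xy. S = -5/2x - 23/8.
  reduce S modulo (h_1, h_2):
  remainder -5/2x - 23/8 ≠ 0; add k_3 = -5/2x - 23/8 to the basis.

S(h_1,k_3): lcm = xy. S = -5/2x - 23/20y - 23/8.
  reduce S modulo (h_1, h_2, k_3):
  remainder -23/20y ≠ 0; add k_4 = -23/20y to the basis.

The other S-polynomials (S(h_2,k_3), S(h_1,k_4), S(h_2,k_4), S(k_3,k_4)) all reduce to 0 modulo the current basis, so we have a Gröbner basis.
Inter-reduce: drop elements whose leading term is divisible by another's, tail-reduce, and make monic.
Reduced Gröbner basis: {x + 23/20, y}.

The bases are distinct; the ideals are different.

No, the ideals differ.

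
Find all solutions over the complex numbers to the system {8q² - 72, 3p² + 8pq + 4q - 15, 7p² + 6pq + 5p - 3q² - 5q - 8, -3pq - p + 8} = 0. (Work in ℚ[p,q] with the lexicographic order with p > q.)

Compute a lex Gröbner basis by Buchberger's algorithm.
f_1 = 8q² - 72, LT = q².
f_2 = 3p² + 8pq + 4q - 15, LT = p².
f_3 = 7p² + 6pq + 5p - 3q² - 5q - 8, LT = p².
f_4 = -3pq - p + 8, LT = pq.

S(f_1,f_4): lcm = pq². S = -⅓pq - 9p + 8/3q.
  reduce S modulo (f_1, f_2, f_3, f_4):
  remainder -80/9p + 8/3q - 8/9 ≠ 0; add h_5 = -80/9p + 8/3q - 8/9 to the basis.

S(f_2,f_3): lcm = p². S = 38/21pq - 5/7p + 3/7q² + 43/21q - 27/7.
  reduce S modulo (f_1, f_2, f_3, f_4, h_5):
  remainder 347/210q + 347/70 ≠ 0; add h_6 = 347/210q + 347/70 to the basis.

The other S-polynomials (S(f_1,f_2), S(f_1,f_3), S(f_2,f_4), S(f_3,f_4), S(f_1,h_5), S(f_2,h_5), S(f_3,h_5), S(f_4,h_5), S(f_1,h_6), S(f_2,h_6), S(f_3,h_6), S(f_4,h_6), S(h_5,h_6)) all reduce to 0 modulo the current basis, so we have a Gröbner basis.
Inter-reduce: drop elements whose leading term is divisible by another's, tail-reduce, and make monic.
Reduced Gröbner basis: {p + 1, q + 3}.

The lex basis is triangular: the last element involves only q. Solving q + 3 = 0 gives q ∈ {-3}; substituting each value into the earlier elements determines the remaining variables.
  q = -3: the earlier basis element becomes p + 1 = 0, giving p = -1 — point (-1, -3).
A lex Gröbner basis triangularizes the system, enabling back-substitution.

{(-1, -3)}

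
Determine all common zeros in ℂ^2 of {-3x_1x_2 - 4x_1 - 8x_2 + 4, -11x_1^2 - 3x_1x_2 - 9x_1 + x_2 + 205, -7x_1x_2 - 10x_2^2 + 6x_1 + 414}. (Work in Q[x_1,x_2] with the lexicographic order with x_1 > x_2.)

Compute a lex Gröbner basis by Buchberger's algorithm.
f_1 = -3x_1x_2 - 4x_1 - 8x_2 + 4, LT = x_1x_2.
f_2 = -11x_1^2 - 3x_1x_2 - 9x_1 + x_2 + 205, LT = x_1^2.
f_3 = -7x_1x_2 + 6x_1 - 10x_2^2 + 414, LT = x_1x_2.

S(f_1,f_2): lcm = x_1^2x_2. S = 4/3x_1^2 - 3/11x_1x_2^2 + 61/33x_1x_2 - 4/3x_1 + 1/11x_2^2 + 205/11x_2.
  reduce S modulo (f_1, f_2, f_3):
  remainder -44/9x_1 + 9/11x_2^2 + 1333/99x_2 + 2704/99 ≠ 0; add h_4 = -44/9x_1 + 9/11x_2^2 + 1333/99x_2 + 2704/99 to the basis.

S(f_1,f_3): lcm = x_1x_2. S = 46/21x_1 - 10/7x_2^2 + 8/3x_2 + 1214/21.
  reduce S modulo (f_1, f_2, f_3, h_4):
  remainder -257/242x_2^2 + 14737/1694x_2 + 59330/847 ≠ 0; add h_5 = -257/242x_2^2 + 14737/1694x_2 + 59330/847 to the basis.

S(f_2,f_3): lcm = x_1^2x_2. S = 6/7x_1^2 - 89/77x_1x_2^2 + 9/11x_1x_2 + 414/7x_1 - 1/11x_2^2 - 205/11x_2.
  reduce S modulo (f_1, f_2, f_3, h_4, h_5):
  remainder 94800238/415569x_2 + 474001190/415569 ≠ 0; add h_6 = 94800238/415569x_2 + 474001190/415569 to the basis.

The other S-polynomials (S(f_1,h_4), S(f_2,h_4), S(f_3,h_4), S(f_1,h_5), S(f_2,h_5), S(f_3,h_5), S(h_4,h_5), S(f_1,h_6), S(f_2,h_6), S(f_3,h_6), S(h_4,h_6), S(h_5,h_6)) all reduce to 0 modulo the current basis, so we have a Gröbner basis.
Inter-reduce: drop elements whose leading term is divisible by another's, tail-reduce, and make monic.
Reduced Gröbner basis: {x_1 + 4, x_2 + 5}.

Since the basis is lex-ordered, x_2 + 5 is univariate in x_2. Its roots are {-5}. Back-substituting each root into the other basis elements fixes the other coordinates.
  x_2 = -5: the earlier basis element becomes x_1 + 4 = 0, giving x_1 = -4 — point (-4, -5).

{(-4, -5)}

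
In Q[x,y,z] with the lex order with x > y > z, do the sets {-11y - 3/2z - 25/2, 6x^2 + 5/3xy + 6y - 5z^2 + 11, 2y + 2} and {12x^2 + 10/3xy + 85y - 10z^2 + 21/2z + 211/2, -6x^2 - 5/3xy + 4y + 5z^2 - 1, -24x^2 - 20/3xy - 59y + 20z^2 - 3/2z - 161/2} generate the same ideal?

Equality of ideals is decidable: compute both reduced Gröbner bases (unique for the ordering) and check whether they agree.
Buchberger on the first generating set:
f_1 = -11y - 3/2z - 25/2, LT = y.
f_2 = 6x^2 + 5/3xy + 6y - 5z^2 + 11, LT = x^2.
f_3 = 2y + 2, LT = y.

S(f_1,f_2): leading monomials are coprime, so the S-polynomial reduces to 0 (Buchberger's first criterion).
S(f_1,f_3): lcm = y. S = 3/22z + 3/22.
  leading term z: no divisor's leading term divides it; move 3/22z to the remainder.
  leading term 1: no divisor's leading term divides it; move 3/22 to the remainder.
  remainder 3/22z + 3/22 ≠ 0; add g_4 = 3/22z + 3/22 to the basis.

S(f_2,f_3): leading monomials are coprime, so the S-polynomial reduces to 0 (Buchberger's first criterion).
S(f_1,g_4): leading monomials are coprime, so the S-polynomial reduces to 0 (Buchberger's first criterion).
S(f_2,g_4): leading monomials are coprime, so the S-polynomial reduces to 0 (Buchberger's first criterion).
S(f_3,g_4): leading monomials are coprime, so the S-polynomial reduces to 0 (Buchberger's first criterion).
Every S-polynomial of the final basis reduces to 0, so we have a Gröbner basis.
Inter-reduce: drop elements whose leading term is divisible by another's, tail-reduce, and make monic.
Reduced Gröbner basis: {x^2 - 5/18x, y + 1, z + 1}.

Buchberger on the second generating set:
h_1 = 12x^2 + 10/3xy + 85y - 10z^2 + 21/2z + 211/2, LT = x^2.
h_2 = -6x^2 - 5/3xy + 4y + 5z^2 - 1, LT = x^2.
h_3 = -24x^2 - 20/3xy - 59y + 20z^2 - 3/2z - 161/2, LT = x^2.

S(h_1,h_2): lcm = x^2. S = 31/4y + 7/8z + 69/8.
  leading term y: no divisor's leading term divides it; move 31/4y to the remainder.
  leading term z: no divisor's leading term divides it; move 7/8z to the remainder.
  leading term 1: no divisor's leading term divides it; move 69/8 to the remainder.
  remainder 31/4y + 7/8z + 69/8 ≠ 0; add k_4 = 31/4y + 7/8z + 69/8 to the basis.

S(h_1,h_3): lcm = x^2. S = 37/8y + 13/16z + 87/16.
  leading term y: subtract (37/62)·k_4 from 37/8y + 13/16z + 87/16 → 9/31z + 9/31
  leading term z: no divisor's leading term divides it; move 9/31z to the remainder.
  leading term 1: no divisor's leading term divides it; move 9/31 to the remainder.
  remainder 9/31z + 9/31 ≠ 0; add k_5 = 9/31z + 9/31 to the basis.

S(h_2,h_3): lcm = x^2. S = -25/8y - 1/16z - 51/16.
  leading term y: subtract (-25/62)·k_4 from -25/8y - 1/16z - 51/16 → 9/31z + 9/31
  leading term z: subtract (1)·k_5 from 9/31z + 9/31 → 0
  remainder 0.

S(h_1,k_4): leading monomials are coprime, so the S-polynomial reduces to 0 (Buchberger's first criterion).
S(h_2,k_4): leading monomials are coprime, so the S-polynomial reduces to 0 (Buchberger's first criterion).
S(h_3,k_4): leading monomials are coprime, so the S-polynomial reduces to 0 (Buchberger's first criterion).
S(h_1,k_5): leading monomials are coprime, so the S-polynomial reduces to 0 (Buchberger's first criterion).
S(h_2,k_5): leading monomials are coprime, so the S-polynomial reduces to 0 (Buchberger's first criterion).
S(h_3,k_5): leading monomials are coprime, so the S-polynomial reduces to 0 (Buchberger's first criterion).
S(k_4,k_5): leading monomials are coprime, so the S-polynomial reduces to 0 (Buchberger's first criterion).
Every S-polynomial of the final basis reduces to 0, so we have a Gröbner basis.
Inter-reduce: drop elements whose leading term is divisible by another's, tail-reduce, and make monic.
Reduced Gröbner basis: {x^2 - 5/18x, y + 1, z + 1}.

Same reduced basis, so the two generating sets span the same ideal.
The same test decides containment: I ⊆ J iff every generator of I reduces to 0 modulo a Gröbner basis of J.

Yes, the ideals are equal.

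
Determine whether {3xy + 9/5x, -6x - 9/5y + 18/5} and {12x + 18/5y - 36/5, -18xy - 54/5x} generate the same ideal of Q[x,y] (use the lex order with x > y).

Yes, the ideals are equal.

Two ideals are equal iff their reduced Gröbner bases coincide (the reduced basis is unique for a fixed ordering).
Buchberger on the first generating set:
f_1 = 3xy + 9/5x, LT = xy.
f_2 = -6x - 9/5y + 18/5, LT = x.

S(f_1,f_2): lcm = xy. S = 3/5x - 3/10y^2 + 3/5y.
  leading term x: subtract (-1/10)·f_2 from 3/5x - 3/10y^2 + 3/5y → -3/10y^2 + 21/50y + 9/25
  leading term y^2: no divisor's leading term divides it; move -3/10y^2 to the remainder.
  leading term y: no divisor's leading term divides it; move 21/50y to the remainder.
  leading term 1: no divisor's leading term divides it; move 9/25 to the remainder.
  remainder -3/10y^2 + 21/50y + 9/25 ≠ 0; add g_3 = -3/10y^2 + 21/50y + 9/25 to the basis.

The other S-polynomials (S(f_1,g_3), S(f_2,g_3)) all reduce to 0 modulo the current basis, so we have a Gröbner basis.
Inter-reduce: drop elements whose leading term is divisible by another's, tail-reduce, and make monic.
Reduced Gröbner basis: {x + 3/10y - 3/5, y^2 - 7/5y - 6/5}.

Buchberger on the second generating set:
h_1 = 12x + 18/5y - 36/5, LT = x.
h_2 = -18xy - 54/5x, LT = xy.

S(h_1,h_2): lcm = xy. S = -3/5x + 3/10y^2 - 3/5y.
  leading term x: subtract (-1/20)·h_1 from -3/5x + 3/10y^2 - 3/5y → 3/10y^2 - 21/50y - 9/25
  leading term y^2: no divisor's leading term divides it; move 3/10y^2 to the remainder.
  leading term y: no divisor's leading term divides it; move -21/50y to the remainder.
  leading term 1: no divisor's leading term divides it; move -9/25 to the remainder.
  remainder 3/10y^2 - 21/50y - 9/25 ≠ 0; add k_3 = 3/10y^2 - 21/50y - 9/25 to the basis.

The other S-polynomials (S(h_1,k_3), S(h_2,k_3)) all reduce to 0 modulo the current basis, so we have a Gröbner basis.
Inter-reduce: drop elements whose leading term is divisible by another's, tail-reduce, and make monic.
Reduced Gröbner basis: {x + 3/10y - 3/5, y^2 - 7/5y - 6/5}.

These coincide, so the ideals are equal.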